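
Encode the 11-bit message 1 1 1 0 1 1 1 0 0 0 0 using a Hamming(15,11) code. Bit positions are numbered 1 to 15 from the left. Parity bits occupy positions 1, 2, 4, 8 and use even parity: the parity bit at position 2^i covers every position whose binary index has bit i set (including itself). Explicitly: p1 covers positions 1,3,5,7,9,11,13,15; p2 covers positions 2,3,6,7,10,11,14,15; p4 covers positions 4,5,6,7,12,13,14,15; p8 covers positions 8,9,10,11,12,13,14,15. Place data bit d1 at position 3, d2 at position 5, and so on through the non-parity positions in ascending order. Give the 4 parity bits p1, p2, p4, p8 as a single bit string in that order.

0001

Place data bits at non-power-of-two positions: b3=1, b5=1, b6=1, b7=0, b9=1, b10=1, b11=1, b12=0, b13=0, b14=0, b15=0.
p1 = XOR of data positions {3,5,7,9,11,13,15} = 1⊕1⊕0⊕1⊕1⊕0⊕0 = 0
p2 = XOR of data positions {3,6,7,10,11,14,15} = 1⊕1⊕0⊕1⊕1⊕0⊕0 = 0
p4 = XOR of data positions {5,6,7,12,13,14,15} = 1⊕1⊕0⊕0⊕0⊕0⊕0 = 0
p8 = XOR of data positions {9,10,11,12,13,14,15} = 1⊕1⊕1⊕0⊕0⊕0⊕0 = 1
Parity bits p1,p2,p4,p8 = 0001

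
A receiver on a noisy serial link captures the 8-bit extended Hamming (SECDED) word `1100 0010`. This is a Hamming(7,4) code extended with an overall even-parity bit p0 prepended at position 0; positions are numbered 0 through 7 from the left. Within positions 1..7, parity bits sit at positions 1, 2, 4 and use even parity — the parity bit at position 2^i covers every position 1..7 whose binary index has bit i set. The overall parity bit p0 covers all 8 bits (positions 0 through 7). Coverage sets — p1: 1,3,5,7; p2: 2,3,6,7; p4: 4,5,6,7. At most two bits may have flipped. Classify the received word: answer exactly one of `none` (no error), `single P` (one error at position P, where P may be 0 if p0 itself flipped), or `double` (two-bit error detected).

s1: b1⊕b3⊕b5⊕b7 = 1⊕0⊕0⊕0 = 1
s2: b2⊕b3⊕b6⊕b7 = 0⊕0⊕1⊕0 = 1
s4: b4⊕b5⊕b6⊕b7 = 0⊕0⊕1⊕0 = 1
Syndrome (s4...s1) = 111 → position 7.
Overall parity (XOR of all 8 bits, including p0): 1⊕1⊕0⊕0⊕0⊕0⊕1⊕0 = 1
Overall=1, syndrome position=7 → single-bit error at position 7.

single 7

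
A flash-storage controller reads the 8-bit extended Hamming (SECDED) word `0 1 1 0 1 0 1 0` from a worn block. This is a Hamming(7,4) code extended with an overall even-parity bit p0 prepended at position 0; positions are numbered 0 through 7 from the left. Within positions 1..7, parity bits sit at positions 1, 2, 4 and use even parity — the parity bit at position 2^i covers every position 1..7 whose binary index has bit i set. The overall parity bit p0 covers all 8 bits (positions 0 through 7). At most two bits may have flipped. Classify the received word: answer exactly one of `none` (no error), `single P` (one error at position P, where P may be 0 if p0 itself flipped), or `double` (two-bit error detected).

double

s1: b1⊕b3⊕b5⊕b7 = 1⊕0⊕0⊕0 = 1
s2: b2⊕b3⊕b6⊕b7 = 1⊕0⊕1⊕0 = 0
s4: b4⊕b5⊕b6⊕b7 = 1⊕0⊕1⊕0 = 0
Syndrome (s4...s1) = 001 → position 1.
Overall parity (XOR of all 8 bits, including p0): 0⊕1⊕1⊕0⊕1⊕0⊕1⊕0 = 0
Overall=0, syndrome position=1 → double-bit error detected (uncorrectable).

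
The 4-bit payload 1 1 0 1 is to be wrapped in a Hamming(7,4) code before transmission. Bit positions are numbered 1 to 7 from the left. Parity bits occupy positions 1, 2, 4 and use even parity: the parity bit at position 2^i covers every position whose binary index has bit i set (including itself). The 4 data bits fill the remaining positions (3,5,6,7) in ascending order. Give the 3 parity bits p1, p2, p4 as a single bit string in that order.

100

Place data bits at non-power-of-two positions: b3=1, b5=1, b6=0, b7=1.
p1 = XOR of data positions {3,5,7} = 1⊕1⊕1 = 1
p2 = XOR of data positions {3,6,7} = 1⊕0⊕1 = 0
p4 = XOR of data positions {5,6,7} = 1⊕0⊕1 = 0
Parity bits p1,p2,p4 = 100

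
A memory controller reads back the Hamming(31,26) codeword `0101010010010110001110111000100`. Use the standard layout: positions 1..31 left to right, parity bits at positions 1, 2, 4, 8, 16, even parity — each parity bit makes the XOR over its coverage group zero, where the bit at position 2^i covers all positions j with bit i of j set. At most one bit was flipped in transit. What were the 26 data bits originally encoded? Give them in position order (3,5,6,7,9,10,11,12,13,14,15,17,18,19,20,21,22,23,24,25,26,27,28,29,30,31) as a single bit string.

s1: b1⊕b3⊕b5⊕b7⊕b9⊕b11⊕b13⊕b15⊕b17⊕b19⊕b21⊕b23⊕b25⊕b27⊕b29⊕b31 = 0⊕0⊕0⊕0⊕1⊕0⊕0⊕1⊕0⊕1⊕1⊕1⊕1⊕0⊕1⊕0 = 1
s2: b2⊕b3⊕b6⊕b7⊕b10⊕b11⊕b14⊕b15⊕b18⊕b19⊕b22⊕b23⊕b26⊕b27⊕b30⊕b31 = 1⊕0⊕1⊕0⊕0⊕0⊕1⊕1⊕0⊕1⊕0⊕1⊕0⊕0⊕0⊕0 = 0
s4: b4⊕b5⊕b6⊕b7⊕b12⊕b13⊕b14⊕b15⊕b20⊕b21⊕b22⊕b23⊕b28⊕b29⊕b30⊕b31 = 1⊕0⊕1⊕0⊕1⊕0⊕1⊕1⊕1⊕1⊕0⊕1⊕0⊕1⊕0⊕0 = 1
s8: b8⊕b9⊕b10⊕b11⊕b12⊕b13⊕b14⊕b15⊕b24⊕b25⊕b26⊕b27⊕b28⊕b29⊕b30⊕b31 = 0⊕1⊕0⊕0⊕1⊕0⊕1⊕1⊕1⊕1⊕0⊕0⊕0⊕1⊕0⊕0 = 1
s16: b16⊕b17⊕b18⊕b19⊕b20⊕b21⊕b22⊕b23⊕b24⊕b25⊕b26⊕b27⊕b28⊕b29⊕b30⊕b31 = 0⊕0⊕0⊕1⊕1⊕1⊕0⊕1⊕1⊕1⊕0⊕0⊕0⊕1⊕0⊕0 = 1
Syndrome (s16...s1) = 11101 → position 29.
Flip bit 29: corrected codeword = 0101010010010110001110111000000
Data bits at positions 3,5,6,7,9,10,11,12,13,14,15,17,18,19,20,21,22,23,24,25,26,27,28,29,30,31: 00101001011001110111000000

00101001011001110111000000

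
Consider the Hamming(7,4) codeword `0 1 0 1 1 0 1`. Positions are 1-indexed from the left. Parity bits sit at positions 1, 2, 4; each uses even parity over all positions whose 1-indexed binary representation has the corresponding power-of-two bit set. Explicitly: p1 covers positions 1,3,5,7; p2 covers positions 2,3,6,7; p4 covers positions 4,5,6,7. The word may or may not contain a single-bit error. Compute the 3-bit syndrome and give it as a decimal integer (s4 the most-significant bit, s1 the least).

s1: b1⊕b3⊕b5⊕b7 = 0⊕0⊕1⊕1 = 0
s2: b2⊕b3⊕b6⊕b7 = 1⊕0⊕0⊕1 = 0
s4: b4⊕b5⊕b6⊕b7 = 1⊕1⊕0⊕1 = 1
Syndrome (s4...s1) = 100 → position 4.

4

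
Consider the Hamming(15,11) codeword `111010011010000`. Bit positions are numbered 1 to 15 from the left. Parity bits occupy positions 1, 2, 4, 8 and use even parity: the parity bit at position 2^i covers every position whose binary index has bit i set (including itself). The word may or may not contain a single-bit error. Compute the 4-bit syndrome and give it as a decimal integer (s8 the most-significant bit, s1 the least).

15

s1: b1⊕b3⊕b5⊕b7⊕b9⊕b11⊕b13⊕b15 = 1⊕1⊕1⊕0⊕1⊕1⊕0⊕0 = 1
s2: b2⊕b3⊕b6⊕b7⊕b10⊕b11⊕b14⊕b15 = 1⊕1⊕0⊕0⊕0⊕1⊕0⊕0 = 1
s4: b4⊕b5⊕b6⊕b7⊕b12⊕b13⊕b14⊕b15 = 0⊕1⊕0⊕0⊕0⊕0⊕0⊕0 = 1
s8: b8⊕b9⊕b10⊕b11⊕b12⊕b13⊕b14⊕b15 = 1⊕1⊕0⊕1⊕0⊕0⊕0⊕0 = 1
Syndrome (s8...s1) = 1111 → position 15.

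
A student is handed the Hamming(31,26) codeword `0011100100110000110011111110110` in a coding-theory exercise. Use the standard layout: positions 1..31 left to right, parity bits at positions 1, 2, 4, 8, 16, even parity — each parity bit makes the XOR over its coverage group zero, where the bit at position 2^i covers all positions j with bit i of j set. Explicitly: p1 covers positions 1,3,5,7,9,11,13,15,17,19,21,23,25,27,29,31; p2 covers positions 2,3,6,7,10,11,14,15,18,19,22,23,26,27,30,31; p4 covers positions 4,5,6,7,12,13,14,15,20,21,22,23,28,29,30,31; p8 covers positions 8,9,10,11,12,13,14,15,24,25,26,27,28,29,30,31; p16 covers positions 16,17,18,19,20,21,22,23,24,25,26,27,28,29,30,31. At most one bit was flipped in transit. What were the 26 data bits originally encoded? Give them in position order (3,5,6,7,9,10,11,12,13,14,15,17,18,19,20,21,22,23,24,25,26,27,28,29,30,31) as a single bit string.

s1: b1⊕b3⊕b5⊕b7⊕b9⊕b11⊕b13⊕b15⊕b17⊕b19⊕b21⊕b23⊕b25⊕b27⊕b29⊕b31 = 0⊕1⊕1⊕0⊕0⊕1⊕0⊕0⊕1⊕0⊕1⊕1⊕1⊕1⊕1⊕0 = 1
s2: b2⊕b3⊕b6⊕b7⊕b10⊕b11⊕b14⊕b15⊕b18⊕b19⊕b22⊕b23⊕b26⊕b27⊕b30⊕b31 = 0⊕1⊕0⊕0⊕0⊕1⊕0⊕0⊕1⊕0⊕1⊕1⊕1⊕1⊕1⊕0 = 0
s4: b4⊕b5⊕b6⊕b7⊕b12⊕b13⊕b14⊕b15⊕b20⊕b21⊕b22⊕b23⊕b28⊕b29⊕b30⊕b31 = 1⊕1⊕0⊕0⊕1⊕0⊕0⊕0⊕0⊕1⊕1⊕1⊕0⊕1⊕1⊕0 = 0
s8: b8⊕b9⊕b10⊕b11⊕b12⊕b13⊕b14⊕b15⊕b24⊕b25⊕b26⊕b27⊕b28⊕b29⊕b30⊕b31 = 1⊕0⊕0⊕1⊕1⊕0⊕0⊕0⊕1⊕1⊕1⊕1⊕0⊕1⊕1⊕0 = 1
s16: b16⊕b17⊕b18⊕b19⊕b20⊕b21⊕b22⊕b23⊕b24⊕b25⊕b26⊕b27⊕b28⊕b29⊕b30⊕b31 = 0⊕1⊕1⊕0⊕0⊕1⊕1⊕1⊕1⊕1⊕1⊕1⊕0⊕1⊕1⊕0 = 1
Syndrome (s16...s1) = 11001 → position 25.
Flip bit 25: corrected codeword = 0011100100110000110011110110110
Data bits at positions 3,5,6,7,9,10,11,12,13,14,15,17,18,19,20,21,22,23,24,25,26,27,28,29,30,31: 11000011000110011110110110

11000011000110011110110110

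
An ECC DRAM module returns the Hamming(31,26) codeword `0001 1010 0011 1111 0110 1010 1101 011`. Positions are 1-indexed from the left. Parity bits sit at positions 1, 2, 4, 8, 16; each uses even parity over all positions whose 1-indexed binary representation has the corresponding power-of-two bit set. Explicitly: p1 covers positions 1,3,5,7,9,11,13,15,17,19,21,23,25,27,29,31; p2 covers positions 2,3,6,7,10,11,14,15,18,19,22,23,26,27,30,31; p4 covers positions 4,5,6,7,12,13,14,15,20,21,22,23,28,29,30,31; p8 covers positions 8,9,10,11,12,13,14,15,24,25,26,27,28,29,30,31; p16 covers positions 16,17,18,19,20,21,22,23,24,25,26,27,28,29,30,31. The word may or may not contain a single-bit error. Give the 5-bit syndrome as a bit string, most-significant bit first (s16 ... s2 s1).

s1: b1⊕b3⊕b5⊕b7⊕b9⊕b11⊕b13⊕b15⊕b17⊕b19⊕b21⊕b23⊕b25⊕b27⊕b29⊕b31 = 0⊕0⊕1⊕1⊕0⊕1⊕1⊕1⊕0⊕1⊕1⊕1⊕1⊕0⊕0⊕1 = 0
s2: b2⊕b3⊕b6⊕b7⊕b10⊕b11⊕b14⊕b15⊕b18⊕b19⊕b22⊕b23⊕b26⊕b27⊕b30⊕b31 = 0⊕0⊕0⊕1⊕0⊕1⊕1⊕1⊕1⊕1⊕0⊕1⊕1⊕0⊕1⊕1 = 0
s4: b4⊕b5⊕b6⊕b7⊕b12⊕b13⊕b14⊕b15⊕b20⊕b21⊕b22⊕b23⊕b28⊕b29⊕b30⊕b31 = 1⊕1⊕0⊕1⊕1⊕1⊕1⊕1⊕0⊕1⊕0⊕1⊕1⊕0⊕1⊕1 = 0
s8: b8⊕b9⊕b10⊕b11⊕b12⊕b13⊕b14⊕b15⊕b24⊕b25⊕b26⊕b27⊕b28⊕b29⊕b30⊕b31 = 0⊕0⊕0⊕1⊕1⊕1⊕1⊕1⊕0⊕1⊕1⊕0⊕1⊕0⊕1⊕1 = 0
s16: b16⊕b17⊕b18⊕b19⊕b20⊕b21⊕b22⊕b23⊕b24⊕b25⊕b26⊕b27⊕b28⊕b29⊕b30⊕b31 = 1⊕0⊕1⊕1⊕0⊕1⊕0⊕1⊕0⊕1⊕1⊕0⊕1⊕0⊕1⊕1 = 0
Syndrome (s16...s1) = 00000 → position 0 (no error).

00000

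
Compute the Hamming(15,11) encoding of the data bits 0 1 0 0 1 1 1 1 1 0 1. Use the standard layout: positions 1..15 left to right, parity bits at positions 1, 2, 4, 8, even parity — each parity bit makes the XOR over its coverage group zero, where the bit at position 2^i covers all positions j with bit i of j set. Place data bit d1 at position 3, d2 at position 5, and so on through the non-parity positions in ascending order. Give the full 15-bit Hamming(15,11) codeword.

Place data bits at non-power-of-two positions: b3=0, b5=1, b6=0, b7=0, b9=1, b10=1, b11=1, b12=1, b13=1, b14=0, b15=1.
p1 = XOR of data positions {3,5,7,9,11,13,15} = 0⊕1⊕0⊕1⊕1⊕1⊕1 = 1
p2 = XOR of data positions {3,6,7,10,11,14,15} = 0⊕0⊕0⊕1⊕1⊕0⊕1 = 1
p4 = XOR of data positions {5,6,7,12,13,14,15} = 1⊕0⊕0⊕1⊕1⊕0⊕1 = 0
p8 = XOR of data positions {9,10,11,12,13,14,15} = 1⊕1⊕1⊕1⊕1⊕0⊕1 = 0
Codeword b1..b15 = 110010001111101

110010001111101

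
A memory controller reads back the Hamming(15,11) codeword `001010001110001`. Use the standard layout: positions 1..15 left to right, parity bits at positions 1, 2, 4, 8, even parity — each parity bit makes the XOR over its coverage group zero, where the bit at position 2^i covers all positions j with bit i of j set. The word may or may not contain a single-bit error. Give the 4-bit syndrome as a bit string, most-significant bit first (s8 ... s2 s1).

s1: b1⊕b3⊕b5⊕b7⊕b9⊕b11⊕b13⊕b15 = 0⊕1⊕1⊕0⊕1⊕1⊕0⊕1 = 1
s2: b2⊕b3⊕b6⊕b7⊕b10⊕b11⊕b14⊕b15 = 0⊕1⊕0⊕0⊕1⊕1⊕0⊕1 = 0
s4: b4⊕b5⊕b6⊕b7⊕b12⊕b13⊕b14⊕b15 = 0⊕1⊕0⊕0⊕0⊕0⊕0⊕1 = 0
s8: b8⊕b9⊕b10⊕b11⊕b12⊕b13⊕b14⊕b15 = 0⊕1⊕1⊕1⊕0⊕0⊕0⊕1 = 0
Syndrome (s8...s1) = 0001 → position 1.

0001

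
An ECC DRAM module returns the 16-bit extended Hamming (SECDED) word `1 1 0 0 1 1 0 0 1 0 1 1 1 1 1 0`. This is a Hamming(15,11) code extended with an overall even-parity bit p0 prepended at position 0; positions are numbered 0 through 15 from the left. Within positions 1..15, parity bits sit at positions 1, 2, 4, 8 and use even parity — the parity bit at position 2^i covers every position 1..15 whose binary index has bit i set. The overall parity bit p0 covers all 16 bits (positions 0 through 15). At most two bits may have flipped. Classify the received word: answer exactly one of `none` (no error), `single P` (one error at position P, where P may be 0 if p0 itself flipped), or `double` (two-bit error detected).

s1: b1⊕b3⊕b5⊕b7⊕b9⊕b11⊕b13⊕b15 = 1⊕0⊕1⊕0⊕0⊕1⊕1⊕0 = 0
s2: b2⊕b3⊕b6⊕b7⊕b10⊕b11⊕b14⊕b15 = 0⊕0⊕0⊕0⊕1⊕1⊕1⊕0 = 1
s4: b4⊕b5⊕b6⊕b7⊕b12⊕b13⊕b14⊕b15 = 1⊕1⊕0⊕0⊕1⊕1⊕1⊕0 = 1
s8: b8⊕b9⊕b10⊕b11⊕b12⊕b13⊕b14⊕b15 = 1⊕0⊕1⊕1⊕1⊕1⊕1⊕0 = 0
Syndrome (s8...s1) = 0110 → position 6.
Overall parity (XOR of all 16 bits, including p0): 1⊕1⊕0⊕0⊕1⊕1⊕0⊕0⊕1⊕0⊕1⊕1⊕1⊕1⊕1⊕0 = 0
Overall=0, syndrome position=6 → double-bit error detected (uncorrectable).

double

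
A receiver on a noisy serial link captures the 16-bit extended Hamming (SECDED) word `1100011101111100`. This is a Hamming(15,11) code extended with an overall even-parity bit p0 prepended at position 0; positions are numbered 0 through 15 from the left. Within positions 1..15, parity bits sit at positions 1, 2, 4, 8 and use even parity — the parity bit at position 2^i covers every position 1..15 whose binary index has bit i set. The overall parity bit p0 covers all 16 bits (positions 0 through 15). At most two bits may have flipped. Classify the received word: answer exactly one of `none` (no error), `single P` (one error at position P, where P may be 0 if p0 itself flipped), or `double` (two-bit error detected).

double

s1: b1⊕b3⊕b5⊕b7⊕b9⊕b11⊕b13⊕b15 = 1⊕0⊕1⊕1⊕1⊕1⊕1⊕0 = 0
s2: b2⊕b3⊕b6⊕b7⊕b10⊕b11⊕b14⊕b15 = 0⊕0⊕1⊕1⊕1⊕1⊕0⊕0 = 0
s4: b4⊕b5⊕b6⊕b7⊕b12⊕b13⊕b14⊕b15 = 0⊕1⊕1⊕1⊕1⊕1⊕0⊕0 = 1
s8: b8⊕b9⊕b10⊕b11⊕b12⊕b13⊕b14⊕b15 = 0⊕1⊕1⊕1⊕1⊕1⊕0⊕0 = 1
Syndrome (s8...s1) = 1100 → position 12.
Overall parity (XOR of all 16 bits, including p0): 1⊕1⊕0⊕0⊕0⊕1⊕1⊕1⊕0⊕1⊕1⊕1⊕1⊕1⊕0⊕0 = 0
Overall=0, syndrome position=12 → double-bit error detected (uncorrectable).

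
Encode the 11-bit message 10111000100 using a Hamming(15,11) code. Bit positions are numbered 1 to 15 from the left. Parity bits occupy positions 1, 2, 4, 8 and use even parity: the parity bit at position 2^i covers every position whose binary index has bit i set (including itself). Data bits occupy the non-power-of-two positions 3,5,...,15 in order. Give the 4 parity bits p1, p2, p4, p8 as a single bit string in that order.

Place data bits at non-power-of-two positions: b3=1, b5=0, b6=1, b7=1, b9=1, b10=0, b11=0, b12=0, b13=1, b14=0, b15=0.
p1 = XOR of data positions {3,5,7,9,11,13,15} = 1⊕0⊕1⊕1⊕0⊕1⊕0 = 0
p2 = XOR of data positions {3,6,7,10,11,14,15} = 1⊕1⊕1⊕0⊕0⊕0⊕0 = 1
p4 = XOR of data positions {5,6,7,12,13,14,15} = 0⊕1⊕1⊕0⊕1⊕0⊕0 = 1
p8 = XOR of data positions {9,10,11,12,13,14,15} = 1⊕0⊕0⊕0⊕1⊕0⊕0 = 0
Parity bits p1,p2,p4,p8 = 0110

0110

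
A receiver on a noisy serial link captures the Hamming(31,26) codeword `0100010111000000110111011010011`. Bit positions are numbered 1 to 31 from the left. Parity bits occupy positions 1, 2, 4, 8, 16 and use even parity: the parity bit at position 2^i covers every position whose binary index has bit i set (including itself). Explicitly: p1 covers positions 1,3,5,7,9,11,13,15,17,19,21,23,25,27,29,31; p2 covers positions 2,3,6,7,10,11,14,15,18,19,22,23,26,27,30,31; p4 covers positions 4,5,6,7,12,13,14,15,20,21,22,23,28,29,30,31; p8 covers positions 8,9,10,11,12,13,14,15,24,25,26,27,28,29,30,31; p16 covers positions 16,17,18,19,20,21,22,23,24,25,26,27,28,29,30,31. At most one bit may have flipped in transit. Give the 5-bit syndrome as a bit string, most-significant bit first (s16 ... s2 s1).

s1: b1⊕b3⊕b5⊕b7⊕b9⊕b11⊕b13⊕b15⊕b17⊕b19⊕b21⊕b23⊕b25⊕b27⊕b29⊕b31 = 0⊕0⊕0⊕0⊕1⊕0⊕0⊕0⊕1⊕0⊕1⊕0⊕1⊕1⊕0⊕1 = 0
s2: b2⊕b3⊕b6⊕b7⊕b10⊕b11⊕b14⊕b15⊕b18⊕b19⊕b22⊕b23⊕b26⊕b27⊕b30⊕b31 = 1⊕0⊕1⊕0⊕1⊕0⊕0⊕0⊕1⊕0⊕1⊕0⊕0⊕1⊕1⊕1 = 0
s4: b4⊕b5⊕b6⊕b7⊕b12⊕b13⊕b14⊕b15⊕b20⊕b21⊕b22⊕b23⊕b28⊕b29⊕b30⊕b31 = 0⊕0⊕1⊕0⊕0⊕0⊕0⊕0⊕1⊕1⊕1⊕0⊕0⊕0⊕1⊕1 = 0
s8: b8⊕b9⊕b10⊕b11⊕b12⊕b13⊕b14⊕b15⊕b24⊕b25⊕b26⊕b27⊕b28⊕b29⊕b30⊕b31 = 1⊕1⊕1⊕0⊕0⊕0⊕0⊕0⊕1⊕1⊕0⊕1⊕0⊕0⊕1⊕1 = 0
s16: b16⊕b17⊕b18⊕b19⊕b20⊕b21⊕b22⊕b23⊕b24⊕b25⊕b26⊕b27⊕b28⊕b29⊕b30⊕b31 = 0⊕1⊕1⊕0⊕1⊕1⊕1⊕0⊕1⊕1⊕0⊕1⊕0⊕0⊕1⊕1 = 0
Syndrome (s16...s1) = 00000 → position 0 (no error).

00000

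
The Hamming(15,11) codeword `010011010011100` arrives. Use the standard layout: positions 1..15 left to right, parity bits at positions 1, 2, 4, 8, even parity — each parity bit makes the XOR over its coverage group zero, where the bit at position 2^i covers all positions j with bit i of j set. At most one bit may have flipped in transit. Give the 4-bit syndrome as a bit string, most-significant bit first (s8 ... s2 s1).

0011

s1: b1⊕b3⊕b5⊕b7⊕b9⊕b11⊕b13⊕b15 = 0⊕0⊕1⊕0⊕0⊕1⊕1⊕0 = 1
s2: b2⊕b3⊕b6⊕b7⊕b10⊕b11⊕b14⊕b15 = 1⊕0⊕1⊕0⊕0⊕1⊕0⊕0 = 1
s4: b4⊕b5⊕b6⊕b7⊕b12⊕b13⊕b14⊕b15 = 0⊕1⊕1⊕0⊕1⊕1⊕0⊕0 = 0
s8: b8⊕b9⊕b10⊕b11⊕b12⊕b13⊕b14⊕b15 = 1⊕0⊕0⊕1⊕1⊕1⊕0⊕0 = 0
Syndrome (s8...s1) = 0011 → position 3.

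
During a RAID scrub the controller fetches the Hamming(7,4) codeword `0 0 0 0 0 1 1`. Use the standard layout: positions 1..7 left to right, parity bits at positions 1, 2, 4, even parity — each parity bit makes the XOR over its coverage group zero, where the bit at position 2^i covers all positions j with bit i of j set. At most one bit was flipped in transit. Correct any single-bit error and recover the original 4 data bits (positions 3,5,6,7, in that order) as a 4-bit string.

0011

s1: b1⊕b3⊕b5⊕b7 = 0⊕0⊕0⊕1 = 1
s2: b2⊕b3⊕b6⊕b7 = 0⊕0⊕1⊕1 = 0
s4: b4⊕b5⊕b6⊕b7 = 0⊕0⊕1⊕1 = 0
Syndrome (s4...s1) = 001 → position 1.
Flip bit 1: corrected codeword = 1000011
Data bits at positions 3,5,6,7: 0011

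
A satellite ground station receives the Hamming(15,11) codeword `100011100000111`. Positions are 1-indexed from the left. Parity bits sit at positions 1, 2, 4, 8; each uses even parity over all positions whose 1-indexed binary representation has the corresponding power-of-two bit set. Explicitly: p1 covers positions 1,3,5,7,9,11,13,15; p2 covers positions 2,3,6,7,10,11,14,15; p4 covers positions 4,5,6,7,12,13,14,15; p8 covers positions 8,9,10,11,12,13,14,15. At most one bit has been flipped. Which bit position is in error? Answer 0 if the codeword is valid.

s1: b1⊕b3⊕b5⊕b7⊕b9⊕b11⊕b13⊕b15 = 1⊕0⊕1⊕1⊕0⊕0⊕1⊕1 = 1
s2: b2⊕b3⊕b6⊕b7⊕b10⊕b11⊕b14⊕b15 = 0⊕0⊕1⊕1⊕0⊕0⊕1⊕1 = 0
s4: b4⊕b5⊕b6⊕b7⊕b12⊕b13⊕b14⊕b15 = 0⊕1⊕1⊕1⊕0⊕1⊕1⊕1 = 0
s8: b8⊕b9⊕b10⊕b11⊕b12⊕b13⊕b14⊕b15 = 0⊕0⊕0⊕0⊕0⊕1⊕1⊕1 = 1
Syndrome (s8...s1) = 1001 → position 9.

9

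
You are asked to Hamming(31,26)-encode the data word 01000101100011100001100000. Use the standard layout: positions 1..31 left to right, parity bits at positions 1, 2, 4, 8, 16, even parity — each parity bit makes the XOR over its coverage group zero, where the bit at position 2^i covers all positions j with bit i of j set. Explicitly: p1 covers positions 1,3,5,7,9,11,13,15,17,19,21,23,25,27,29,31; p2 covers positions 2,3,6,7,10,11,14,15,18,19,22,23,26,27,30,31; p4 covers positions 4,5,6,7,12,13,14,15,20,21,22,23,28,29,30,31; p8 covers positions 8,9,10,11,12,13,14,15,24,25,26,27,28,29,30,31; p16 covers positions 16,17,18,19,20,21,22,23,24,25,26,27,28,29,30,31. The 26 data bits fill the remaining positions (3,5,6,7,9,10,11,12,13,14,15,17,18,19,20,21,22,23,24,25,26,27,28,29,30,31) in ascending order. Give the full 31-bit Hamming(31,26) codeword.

0000100101011001011100001100000

Place data bits at non-power-of-two positions: b3=0, b5=1, b6=0, b7=0, b9=0, b10=1, b11=0, b12=1, b13=1, b14=0, b15=0, b17=0, b18=1, b19=1, b20=1, b21=0, b22=0, b23=0, b24=0, b25=1, b26=1, b27=0, b28=0, b29=0, b30=0, b31=0.
p1 = XOR of data positions {3,5,7,9,11,13,15,17,19,21,23,25,27,29,31} = 0⊕1⊕0⊕0⊕0⊕1⊕0⊕0⊕1⊕0⊕0⊕1⊕0⊕0⊕0 = 0
p2 = XOR of data positions {3,6,7,10,11,14,15,18,19,22,23,26,27,30,31} = 0⊕0⊕0⊕1⊕0⊕0⊕0⊕1⊕1⊕0⊕0⊕1⊕0⊕0⊕0 = 0
p4 = XOR of data positions {5,6,7,12,13,14,15,20,21,22,23,28,29,30,31} = 1⊕0⊕0⊕1⊕1⊕0⊕0⊕1⊕0⊕0⊕0⊕0⊕0⊕0⊕0 = 0
p8 = XOR of data positions {9,10,11,12,13,14,15,24,25,26,27,28,29,30,31} = 0⊕1⊕0⊕1⊕1⊕0⊕0⊕0⊕1⊕1⊕0⊕0⊕0⊕0⊕0 = 1
p16 = XOR of data positions {17,18,19,20,21,22,23,24,25,26,27,28,29,30,31} = 0⊕1⊕1⊕1⊕0⊕0⊕0⊕0⊕1⊕1⊕0⊕0⊕0⊕0⊕0 = 1
Codeword b1..b31 = 0000100101011001011100001100000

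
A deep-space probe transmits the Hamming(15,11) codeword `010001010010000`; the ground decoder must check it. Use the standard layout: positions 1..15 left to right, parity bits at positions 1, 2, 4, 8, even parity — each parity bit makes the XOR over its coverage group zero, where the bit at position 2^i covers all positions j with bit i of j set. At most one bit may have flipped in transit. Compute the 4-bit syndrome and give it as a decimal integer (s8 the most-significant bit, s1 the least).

s1: b1⊕b3⊕b5⊕b7⊕b9⊕b11⊕b13⊕b15 = 0⊕0⊕0⊕0⊕0⊕1⊕0⊕0 = 1
s2: b2⊕b3⊕b6⊕b7⊕b10⊕b11⊕b14⊕b15 = 1⊕0⊕1⊕0⊕0⊕1⊕0⊕0 = 1
s4: b4⊕b5⊕b6⊕b7⊕b12⊕b13⊕b14⊕b15 = 0⊕0⊕1⊕0⊕0⊕0⊕0⊕0 = 1
s8: b8⊕b9⊕b10⊕b11⊕b12⊕b13⊕b14⊕b15 = 1⊕0⊕0⊕1⊕0⊕0⊕0⊕0 = 0
Syndrome (s8...s1) = 0111 → position 7.

7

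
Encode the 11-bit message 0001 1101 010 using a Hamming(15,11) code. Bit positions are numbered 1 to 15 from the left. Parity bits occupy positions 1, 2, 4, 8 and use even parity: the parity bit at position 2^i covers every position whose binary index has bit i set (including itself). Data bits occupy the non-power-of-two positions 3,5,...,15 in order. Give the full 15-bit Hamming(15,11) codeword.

010100101101010

Place data bits at non-power-of-two positions: b3=0, b5=0, b6=0, b7=1, b9=1, b10=1, b11=0, b12=1, b13=0, b14=1, b15=0.
p1 = XOR of data positions {3,5,7,9,11,13,15} = 0⊕0⊕1⊕1⊕0⊕0⊕0 = 0
p2 = XOR of data positions {3,6,7,10,11,14,15} = 0⊕0⊕1⊕1⊕0⊕1⊕0 = 1
p4 = XOR of data positions {5,6,7,12,13,14,15} = 0⊕0⊕1⊕1⊕0⊕1⊕0 = 1
p8 = XOR of data positions {9,10,11,12,13,14,15} = 1⊕1⊕0⊕1⊕0⊕1⊕0 = 0
Codeword b1..b15 = 010100101101010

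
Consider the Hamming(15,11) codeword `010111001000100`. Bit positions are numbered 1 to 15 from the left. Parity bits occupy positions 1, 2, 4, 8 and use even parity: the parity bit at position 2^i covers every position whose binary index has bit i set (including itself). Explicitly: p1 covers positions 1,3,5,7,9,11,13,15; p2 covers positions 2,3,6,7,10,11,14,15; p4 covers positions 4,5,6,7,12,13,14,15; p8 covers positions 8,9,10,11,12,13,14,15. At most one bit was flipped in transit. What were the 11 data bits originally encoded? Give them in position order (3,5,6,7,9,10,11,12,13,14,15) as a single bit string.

01101000100

s1: b1⊕b3⊕b5⊕b7⊕b9⊕b11⊕b13⊕b15 = 0⊕0⊕1⊕0⊕1⊕0⊕1⊕0 = 1
s2: b2⊕b3⊕b6⊕b7⊕b10⊕b11⊕b14⊕b15 = 1⊕0⊕1⊕0⊕0⊕0⊕0⊕0 = 0
s4: b4⊕b5⊕b6⊕b7⊕b12⊕b13⊕b14⊕b15 = 1⊕1⊕1⊕0⊕0⊕1⊕0⊕0 = 0
s8: b8⊕b9⊕b10⊕b11⊕b12⊕b13⊕b14⊕b15 = 0⊕1⊕0⊕0⊕0⊕1⊕0⊕0 = 0
Syndrome (s8...s1) = 0001 → position 1.
Flip bit 1: corrected codeword = 110111001000100
Data bits at positions 3,5,6,7,9,10,11,12,13,14,15: 01101000100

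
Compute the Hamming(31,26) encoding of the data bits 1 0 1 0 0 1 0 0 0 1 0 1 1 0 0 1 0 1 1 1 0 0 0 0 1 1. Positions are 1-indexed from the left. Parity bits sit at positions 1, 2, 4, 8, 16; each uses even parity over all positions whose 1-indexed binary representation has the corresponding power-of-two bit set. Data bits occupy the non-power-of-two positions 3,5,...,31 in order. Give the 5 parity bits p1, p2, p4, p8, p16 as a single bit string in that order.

Place data bits at non-power-of-two positions: b3=1, b5=0, b6=1, b7=0, b9=0, b10=1, b11=0, b12=0, b13=0, b14=1, b15=0, b17=1, b18=1, b19=0, b20=0, b21=1, b22=0, b23=1, b24=1, b25=1, b26=0, b27=0, b28=0, b29=0, b30=1, b31=1.
p1 = XOR of data positions {3,5,7,9,11,13,15,17,19,21,23,25,27,29,31} = 1⊕0⊕0⊕0⊕0⊕0⊕0⊕1⊕0⊕1⊕1⊕1⊕0⊕0⊕1 = 0
p2 = XOR of data positions {3,6,7,10,11,14,15,18,19,22,23,26,27,30,31} = 1⊕1⊕0⊕1⊕0⊕1⊕0⊕1⊕0⊕0⊕1⊕0⊕0⊕1⊕1 = 0
p4 = XOR of data positions {5,6,7,12,13,14,15,20,21,22,23,28,29,30,31} = 0⊕1⊕0⊕0⊕0⊕1⊕0⊕0⊕1⊕0⊕1⊕0⊕0⊕1⊕1 = 0
p8 = XOR of data positions {9,10,11,12,13,14,15,24,25,26,27,28,29,30,31} = 0⊕1⊕0⊕0⊕0⊕1⊕0⊕1⊕1⊕0⊕0⊕0⊕0⊕1⊕1 = 0
p16 = XOR of data positions {17,18,19,20,21,22,23,24,25,26,27,28,29,30,31} = 1⊕1⊕0⊕0⊕1⊕0⊕1⊕1⊕1⊕0⊕0⊕0⊕0⊕1⊕1 = 0
Parity bits p1,p2,p4,p8,p16 = 00000

00000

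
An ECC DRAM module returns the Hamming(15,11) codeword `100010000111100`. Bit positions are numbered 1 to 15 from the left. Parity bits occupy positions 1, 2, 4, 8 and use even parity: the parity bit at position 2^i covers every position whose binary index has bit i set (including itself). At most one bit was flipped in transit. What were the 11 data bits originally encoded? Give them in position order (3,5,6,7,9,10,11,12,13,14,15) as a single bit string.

01000111100

s1: b1⊕b3⊕b5⊕b7⊕b9⊕b11⊕b13⊕b15 = 1⊕0⊕1⊕0⊕0⊕1⊕1⊕0 = 0
s2: b2⊕b3⊕b6⊕b7⊕b10⊕b11⊕b14⊕b15 = 0⊕0⊕0⊕0⊕1⊕1⊕0⊕0 = 0
s4: b4⊕b5⊕b6⊕b7⊕b12⊕b13⊕b14⊕b15 = 0⊕1⊕0⊕0⊕1⊕1⊕0⊕0 = 1
s8: b8⊕b9⊕b10⊕b11⊕b12⊕b13⊕b14⊕b15 = 0⊕0⊕1⊕1⊕1⊕1⊕0⊕0 = 0
Syndrome (s8...s1) = 0100 → position 4.
Flip bit 4: corrected codeword = 100110000111100
Data bits at positions 3,5,6,7,9,10,11,12,13,14,15: 01000111100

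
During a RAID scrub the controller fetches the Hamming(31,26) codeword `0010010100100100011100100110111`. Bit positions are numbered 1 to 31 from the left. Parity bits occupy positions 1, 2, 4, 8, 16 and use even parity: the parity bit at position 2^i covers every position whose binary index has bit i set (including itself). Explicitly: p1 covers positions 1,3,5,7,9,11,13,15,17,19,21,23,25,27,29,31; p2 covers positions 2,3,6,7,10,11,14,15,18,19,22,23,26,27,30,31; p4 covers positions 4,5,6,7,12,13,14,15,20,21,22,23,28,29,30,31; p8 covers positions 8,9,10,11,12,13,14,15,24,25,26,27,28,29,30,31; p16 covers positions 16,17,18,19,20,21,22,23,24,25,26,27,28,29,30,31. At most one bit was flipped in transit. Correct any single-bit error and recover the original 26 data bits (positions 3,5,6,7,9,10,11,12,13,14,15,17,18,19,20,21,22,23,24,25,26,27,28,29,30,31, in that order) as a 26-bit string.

10100010010011100000110111

s1: b1⊕b3⊕b5⊕b7⊕b9⊕b11⊕b13⊕b15⊕b17⊕b19⊕b21⊕b23⊕b25⊕b27⊕b29⊕b31 = 0⊕1⊕0⊕0⊕0⊕1⊕0⊕0⊕0⊕1⊕0⊕1⊕0⊕1⊕1⊕1 = 1
s2: b2⊕b3⊕b6⊕b7⊕b10⊕b11⊕b14⊕b15⊕b18⊕b19⊕b22⊕b23⊕b26⊕b27⊕b30⊕b31 = 0⊕1⊕1⊕0⊕0⊕1⊕1⊕0⊕1⊕1⊕0⊕1⊕1⊕1⊕1⊕1 = 1
s4: b4⊕b5⊕b6⊕b7⊕b12⊕b13⊕b14⊕b15⊕b20⊕b21⊕b22⊕b23⊕b28⊕b29⊕b30⊕b31 = 0⊕0⊕1⊕0⊕0⊕0⊕1⊕0⊕1⊕0⊕0⊕1⊕0⊕1⊕1⊕1 = 1
s8: b8⊕b9⊕b10⊕b11⊕b12⊕b13⊕b14⊕b15⊕b24⊕b25⊕b26⊕b27⊕b28⊕b29⊕b30⊕b31 = 1⊕0⊕0⊕1⊕0⊕0⊕1⊕0⊕0⊕0⊕1⊕1⊕0⊕1⊕1⊕1 = 0
s16: b16⊕b17⊕b18⊕b19⊕b20⊕b21⊕b22⊕b23⊕b24⊕b25⊕b26⊕b27⊕b28⊕b29⊕b30⊕b31 = 0⊕0⊕1⊕1⊕1⊕0⊕0⊕1⊕0⊕0⊕1⊕1⊕0⊕1⊕1⊕1 = 1
Syndrome (s16...s1) = 10111 → position 23.
Flip bit 23: corrected codeword = 0010010100100100011100000110111
Data bits at positions 3,5,6,7,9,10,11,12,13,14,15,17,18,19,20,21,22,23,24,25,26,27,28,29,30,31: 10100010010011100000110111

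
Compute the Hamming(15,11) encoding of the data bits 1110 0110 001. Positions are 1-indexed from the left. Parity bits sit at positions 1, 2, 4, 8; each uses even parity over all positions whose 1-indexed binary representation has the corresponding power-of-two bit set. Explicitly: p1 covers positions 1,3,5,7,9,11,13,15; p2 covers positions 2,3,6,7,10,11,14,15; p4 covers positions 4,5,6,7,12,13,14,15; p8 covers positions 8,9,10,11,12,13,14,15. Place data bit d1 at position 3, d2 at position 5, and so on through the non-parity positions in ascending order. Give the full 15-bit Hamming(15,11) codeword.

011111010110001

Place data bits at non-power-of-two positions: b3=1, b5=1, b6=1, b7=0, b9=0, b10=1, b11=1, b12=0, b13=0, b14=0, b15=1.
p1 = XOR of data positions {3,5,7,9,11,13,15} = 1⊕1⊕0⊕0⊕1⊕0⊕1 = 0
p2 = XOR of data positions {3,6,7,10,11,14,15} = 1⊕1⊕0⊕1⊕1⊕0⊕1 = 1
p4 = XOR of data positions {5,6,7,12,13,14,15} = 1⊕1⊕0⊕0⊕0⊕0⊕1 = 1
p8 = XOR of data positions {9,10,11,12,13,14,15} = 0⊕1⊕1⊕0⊕0⊕0⊕1 = 1
Codeword b1..b15 = 011111010110001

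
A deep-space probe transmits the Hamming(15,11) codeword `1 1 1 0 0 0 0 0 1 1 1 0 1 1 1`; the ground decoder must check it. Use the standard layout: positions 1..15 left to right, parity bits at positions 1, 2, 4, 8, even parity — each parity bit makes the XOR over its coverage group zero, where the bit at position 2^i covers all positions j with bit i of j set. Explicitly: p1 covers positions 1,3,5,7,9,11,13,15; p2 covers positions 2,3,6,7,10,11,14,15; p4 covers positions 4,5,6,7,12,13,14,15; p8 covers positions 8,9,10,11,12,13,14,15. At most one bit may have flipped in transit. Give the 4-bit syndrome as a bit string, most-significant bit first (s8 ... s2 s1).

0100

s1: b1⊕b3⊕b5⊕b7⊕b9⊕b11⊕b13⊕b15 = 1⊕1⊕0⊕0⊕1⊕1⊕1⊕1 = 0
s2: b2⊕b3⊕b6⊕b7⊕b10⊕b11⊕b14⊕b15 = 1⊕1⊕0⊕0⊕1⊕1⊕1⊕1 = 0
s4: b4⊕b5⊕b6⊕b7⊕b12⊕b13⊕b14⊕b15 = 0⊕0⊕0⊕0⊕0⊕1⊕1⊕1 = 1
s8: b8⊕b9⊕b10⊕b11⊕b12⊕b13⊕b14⊕b15 = 0⊕1⊕1⊕1⊕0⊕1⊕1⊕1 = 0
Syndrome (s8...s1) = 0100 → position 4.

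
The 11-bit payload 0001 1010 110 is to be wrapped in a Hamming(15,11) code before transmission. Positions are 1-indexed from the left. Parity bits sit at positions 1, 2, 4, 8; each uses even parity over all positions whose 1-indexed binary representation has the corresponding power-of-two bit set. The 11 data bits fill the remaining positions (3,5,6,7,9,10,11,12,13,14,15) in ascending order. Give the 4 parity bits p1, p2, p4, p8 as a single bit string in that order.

0110

Place data bits at non-power-of-two positions: b3=0, b5=0, b6=0, b7=1, b9=1, b10=0, b11=1, b12=0, b13=1, b14=1, b15=0.
p1 = XOR of data positions {3,5,7,9,11,13,15} = 0⊕0⊕1⊕1⊕1⊕1⊕0 = 0
p2 = XOR of data positions {3,6,7,10,11,14,15} = 0⊕0⊕1⊕0⊕1⊕1⊕0 = 1
p4 = XOR of data positions {5,6,7,12,13,14,15} = 0⊕0⊕1⊕0⊕1⊕1⊕0 = 1
p8 = XOR of data positions {9,10,11,12,13,14,15} = 1⊕0⊕1⊕0⊕1⊕1⊕0 = 0
Parity bits p1,p2,p4,p8 = 0110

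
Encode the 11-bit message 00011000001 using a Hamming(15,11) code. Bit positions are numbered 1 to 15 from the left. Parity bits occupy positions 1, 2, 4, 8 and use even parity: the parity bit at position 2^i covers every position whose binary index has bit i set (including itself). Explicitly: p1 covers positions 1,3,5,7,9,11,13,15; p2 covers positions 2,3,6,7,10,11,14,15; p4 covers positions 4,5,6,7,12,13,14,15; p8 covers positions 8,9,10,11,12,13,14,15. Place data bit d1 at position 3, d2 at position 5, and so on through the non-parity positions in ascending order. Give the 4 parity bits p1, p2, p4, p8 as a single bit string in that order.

Place data bits at non-power-of-two positions: b3=0, b5=0, b6=0, b7=1, b9=1, b10=0, b11=0, b12=0, b13=0, b14=0, b15=1.
p1 = XOR of data positions {3,5,7,9,11,13,15} = 0⊕0⊕1⊕1⊕0⊕0⊕1 = 1
p2 = XOR of data positions {3,6,7,10,11,14,15} = 0⊕0⊕1⊕0⊕0⊕0⊕1 = 0
p4 = XOR of data positions {5,6,7,12,13,14,15} = 0⊕0⊕1⊕0⊕0⊕0⊕1 = 0
p8 = XOR of data positions {9,10,11,12,13,14,15} = 1⊕0⊕0⊕0⊕0⊕0⊕1 = 0
Parity bits p1,p2,p4,p8 = 1000

1000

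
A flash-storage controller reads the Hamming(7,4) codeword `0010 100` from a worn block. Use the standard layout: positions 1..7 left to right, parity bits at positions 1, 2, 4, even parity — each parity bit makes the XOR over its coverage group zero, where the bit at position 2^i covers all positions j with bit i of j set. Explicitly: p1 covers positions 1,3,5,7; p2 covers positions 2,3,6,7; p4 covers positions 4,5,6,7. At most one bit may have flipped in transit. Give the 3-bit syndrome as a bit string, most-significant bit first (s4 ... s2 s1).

110

s1: b1⊕b3⊕b5⊕b7 = 0⊕1⊕1⊕0 = 0
s2: b2⊕b3⊕b6⊕b7 = 0⊕1⊕0⊕0 = 1
s4: b4⊕b5⊕b6⊕b7 = 0⊕1⊕0⊕0 = 1
Syndrome (s4...s1) = 110 → position 6.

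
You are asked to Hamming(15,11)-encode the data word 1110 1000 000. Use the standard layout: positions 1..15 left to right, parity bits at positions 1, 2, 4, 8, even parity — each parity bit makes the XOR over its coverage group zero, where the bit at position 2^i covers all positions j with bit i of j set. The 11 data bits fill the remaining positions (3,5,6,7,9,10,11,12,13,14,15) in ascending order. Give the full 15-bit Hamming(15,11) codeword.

101011011000000

Place data bits at non-power-of-two positions: b3=1, b5=1, b6=1, b7=0, b9=1, b10=0, b11=0, b12=0, b13=0, b14=0, b15=0.
p1 = XOR of data positions {3,5,7,9,11,13,15} = 1⊕1⊕0⊕1⊕0⊕0⊕0 = 1
p2 = XOR of data positions {3,6,7,10,11,14,15} = 1⊕1⊕0⊕0⊕0⊕0⊕0 = 0
p4 = XOR of data positions {5,6,7,12,13,14,15} = 1⊕1⊕0⊕0⊕0⊕0⊕0 = 0
p8 = XOR of data positions {9,10,11,12,13,14,15} = 1⊕0⊕0⊕0⊕0⊕0⊕0 = 1
Codeword b1..b15 = 101011011000000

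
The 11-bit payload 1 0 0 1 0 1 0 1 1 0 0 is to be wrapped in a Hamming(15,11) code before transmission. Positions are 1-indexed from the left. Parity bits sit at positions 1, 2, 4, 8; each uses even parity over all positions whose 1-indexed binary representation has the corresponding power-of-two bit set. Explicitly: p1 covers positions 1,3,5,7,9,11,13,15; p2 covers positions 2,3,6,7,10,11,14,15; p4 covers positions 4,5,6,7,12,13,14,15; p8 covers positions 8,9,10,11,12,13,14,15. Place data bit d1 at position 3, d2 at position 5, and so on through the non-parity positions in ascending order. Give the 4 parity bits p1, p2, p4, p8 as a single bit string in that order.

Place data bits at non-power-of-two positions: b3=1, b5=0, b6=0, b7=1, b9=0, b10=1, b11=0, b12=1, b13=1, b14=0, b15=0.
p1 = XOR of data positions {3,5,7,9,11,13,15} = 1⊕0⊕1⊕0⊕0⊕1⊕0 = 1
p2 = XOR of data positions {3,6,7,10,11,14,15} = 1⊕0⊕1⊕1⊕0⊕0⊕0 = 1
p4 = XOR of data positions {5,6,7,12,13,14,15} = 0⊕0⊕1⊕1⊕1⊕0⊕0 = 1
p8 = XOR of data positions {9,10,11,12,13,14,15} = 0⊕1⊕0⊕1⊕1⊕0⊕0 = 1
Parity bits p1,p2,p4,p8 = 1111

1111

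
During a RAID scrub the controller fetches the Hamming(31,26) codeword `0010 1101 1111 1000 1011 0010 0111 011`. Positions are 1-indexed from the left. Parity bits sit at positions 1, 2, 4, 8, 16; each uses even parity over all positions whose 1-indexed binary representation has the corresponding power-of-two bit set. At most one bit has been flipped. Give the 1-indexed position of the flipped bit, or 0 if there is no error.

s1: b1⊕b3⊕b5⊕b7⊕b9⊕b11⊕b13⊕b15⊕b17⊕b19⊕b21⊕b23⊕b25⊕b27⊕b29⊕b31 = 0⊕1⊕1⊕0⊕1⊕1⊕1⊕0⊕1⊕1⊕0⊕1⊕0⊕1⊕0⊕1 = 0
s2: b2⊕b3⊕b6⊕b7⊕b10⊕b11⊕b14⊕b15⊕b18⊕b19⊕b22⊕b23⊕b26⊕b27⊕b30⊕b31 = 0⊕1⊕1⊕0⊕1⊕1⊕0⊕0⊕0⊕1⊕0⊕1⊕1⊕1⊕1⊕1 = 0
s4: b4⊕b5⊕b6⊕b7⊕b12⊕b13⊕b14⊕b15⊕b20⊕b21⊕b22⊕b23⊕b28⊕b29⊕b30⊕b31 = 0⊕1⊕1⊕0⊕1⊕1⊕0⊕0⊕1⊕0⊕0⊕1⊕1⊕0⊕1⊕1 = 1
s8: b8⊕b9⊕b10⊕b11⊕b12⊕b13⊕b14⊕b15⊕b24⊕b25⊕b26⊕b27⊕b28⊕b29⊕b30⊕b31 = 1⊕1⊕1⊕1⊕1⊕1⊕0⊕0⊕0⊕0⊕1⊕1⊕1⊕0⊕1⊕1 = 1
s16: b16⊕b17⊕b18⊕b19⊕b20⊕b21⊕b22⊕b23⊕b24⊕b25⊕b26⊕b27⊕b28⊕b29⊕b30⊕b31 = 0⊕1⊕0⊕1⊕1⊕0⊕0⊕1⊕0⊕0⊕1⊕1⊕1⊕0⊕1⊕1 = 1
Syndrome (s16...s1) = 11100 → position 28.

28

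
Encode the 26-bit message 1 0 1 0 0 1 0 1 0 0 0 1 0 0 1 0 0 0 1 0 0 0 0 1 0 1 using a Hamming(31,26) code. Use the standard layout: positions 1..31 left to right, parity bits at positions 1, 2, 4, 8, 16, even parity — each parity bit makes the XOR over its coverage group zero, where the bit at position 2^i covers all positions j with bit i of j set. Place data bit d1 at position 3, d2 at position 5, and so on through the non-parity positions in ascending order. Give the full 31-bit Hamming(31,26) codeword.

0011010101010001100100010000101

Place data bits at non-power-of-two positions: b3=1, b5=0, b6=1, b7=0, b9=0, b10=1, b11=0, b12=1, b13=0, b14=0, b15=0, b17=1, b18=0, b19=0, b20=1, b21=0, b22=0, b23=0, b24=1, b25=0, b26=0, b27=0, b28=0, b29=1, b30=0, b31=1.
p1 = XOR of data positions {3,5,7,9,11,13,15,17,19,21,23,25,27,29,31} = 1⊕0⊕0⊕0⊕0⊕0⊕0⊕1⊕0⊕0⊕0⊕0⊕0⊕1⊕1 = 0
p2 = XOR of data positions {3,6,7,10,11,14,15,18,19,22,23,26,27,30,31} = 1⊕1⊕0⊕1⊕0⊕0⊕0⊕0⊕0⊕0⊕0⊕0⊕0⊕0⊕1 = 0
p4 = XOR of data positions {5,6,7,12,13,14,15,20,21,22,23,28,29,30,31} = 0⊕1⊕0⊕1⊕0⊕0⊕0⊕1⊕0⊕0⊕0⊕0⊕1⊕0⊕1 = 1
p8 = XOR of data positions {9,10,11,12,13,14,15,24,25,26,27,28,29,30,31} = 0⊕1⊕0⊕1⊕0⊕0⊕0⊕1⊕0⊕0⊕0⊕0⊕1⊕0⊕1 = 1
p16 = XOR of data positions {17,18,19,20,21,22,23,24,25,26,27,28,29,30,31} = 1⊕0⊕0⊕1⊕0⊕0⊕0⊕1⊕0⊕0⊕0⊕0⊕1⊕0⊕1 = 1
Codeword b1..b31 = 0011010101010001100100010000101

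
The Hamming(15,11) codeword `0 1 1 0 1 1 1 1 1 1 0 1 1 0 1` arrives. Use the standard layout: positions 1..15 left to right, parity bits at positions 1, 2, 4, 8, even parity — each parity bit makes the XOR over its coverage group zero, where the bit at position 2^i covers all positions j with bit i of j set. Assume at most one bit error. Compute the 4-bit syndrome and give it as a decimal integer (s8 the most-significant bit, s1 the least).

s1: b1⊕b3⊕b5⊕b7⊕b9⊕b11⊕b13⊕b15 = 0⊕1⊕1⊕1⊕1⊕0⊕1⊕1 = 0
s2: b2⊕b3⊕b6⊕b7⊕b10⊕b11⊕b14⊕b15 = 1⊕1⊕1⊕1⊕1⊕0⊕0⊕1 = 0
s4: b4⊕b5⊕b6⊕b7⊕b12⊕b13⊕b14⊕b15 = 0⊕1⊕1⊕1⊕1⊕1⊕0⊕1 = 0
s8: b8⊕b9⊕b10⊕b11⊕b12⊕b13⊕b14⊕b15 = 1⊕1⊕1⊕0⊕1⊕1⊕0⊕1 = 0
Syndrome (s8...s1) = 0000 → position 0 (no error).

0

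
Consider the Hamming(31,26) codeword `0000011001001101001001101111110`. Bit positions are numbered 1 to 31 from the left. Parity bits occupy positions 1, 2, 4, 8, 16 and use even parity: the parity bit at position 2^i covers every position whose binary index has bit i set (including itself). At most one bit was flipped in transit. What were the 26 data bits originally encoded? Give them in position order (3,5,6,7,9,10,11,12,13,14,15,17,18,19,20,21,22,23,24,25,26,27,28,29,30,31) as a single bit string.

s1: b1⊕b3⊕b5⊕b7⊕b9⊕b11⊕b13⊕b15⊕b17⊕b19⊕b21⊕b23⊕b25⊕b27⊕b29⊕b31 = 0⊕0⊕0⊕1⊕0⊕0⊕1⊕0⊕0⊕1⊕0⊕1⊕1⊕1⊕1⊕0 = 1
s2: b2⊕b3⊕b6⊕b7⊕b10⊕b11⊕b14⊕b15⊕b18⊕b19⊕b22⊕b23⊕b26⊕b27⊕b30⊕b31 = 0⊕0⊕1⊕1⊕1⊕0⊕1⊕0⊕0⊕1⊕1⊕1⊕1⊕1⊕1⊕0 = 0
s4: b4⊕b5⊕b6⊕b7⊕b12⊕b13⊕b14⊕b15⊕b20⊕b21⊕b22⊕b23⊕b28⊕b29⊕b30⊕b31 = 0⊕0⊕1⊕1⊕0⊕1⊕1⊕0⊕0⊕0⊕1⊕1⊕1⊕1⊕1⊕0 = 1
s8: b8⊕b9⊕b10⊕b11⊕b12⊕b13⊕b14⊕b15⊕b24⊕b25⊕b26⊕b27⊕b28⊕b29⊕b30⊕b31 = 0⊕0⊕1⊕0⊕0⊕1⊕1⊕0⊕0⊕1⊕1⊕1⊕1⊕1⊕1⊕0 = 1
s16: b16⊕b17⊕b18⊕b19⊕b20⊕b21⊕b22⊕b23⊕b24⊕b25⊕b26⊕b27⊕b28⊕b29⊕b30⊕b31 = 1⊕0⊕0⊕1⊕0⊕0⊕1⊕1⊕0⊕1⊕1⊕1⊕1⊕1⊕1⊕0 = 0
Syndrome (s16...s1) = 01101 → position 13.
Flip bit 13: corrected codeword = 0000011001000101001001101111110
Data bits at positions 3,5,6,7,9,10,11,12,13,14,15,17,18,19,20,21,22,23,24,25,26,27,28,29,30,31: 00110100010001001101111110

00110100010001001101111110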